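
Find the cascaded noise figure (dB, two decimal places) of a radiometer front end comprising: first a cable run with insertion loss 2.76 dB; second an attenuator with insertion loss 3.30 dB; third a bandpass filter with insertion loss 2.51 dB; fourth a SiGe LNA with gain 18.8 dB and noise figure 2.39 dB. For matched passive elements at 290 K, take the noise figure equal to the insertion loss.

10.96 dB

Convert to linear (a loss of L dB is a gain of −L dB): F_i = 10^(NF_i/10), G_i = 10^(G_i,dB/10)
  Stage 1: F_1 = 10^(2.76/10) = 1.888, G_1 = 10^(−2.76/10) = 0.5297
  Stage 2: F_2 = 10^(3.30/10) = 2.138, G_2 = 10^(−3.30/10) = 0.4677
  Stage 3: F_3 = 10^(2.51/10) = 1.782, G_3 = 10^(−2.51/10) = 0.5610
  Stage 4: F_4 = 10^(2.39/10) = 1.734, G_4 = 10^(18.8/10) = 75.86
Friis cascade:
  F = 1.888 + (2.138 − 1)/0.5297 + (1.782 − 1)/0.2477 + (1.734 − 1)/0.1390 = 12.47
NF = 10 log₁₀(12.47) = 10.96 dB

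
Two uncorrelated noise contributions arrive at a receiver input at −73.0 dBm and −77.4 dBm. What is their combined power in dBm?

Convert to linear, add, convert back:
P₁ = 5.01×10⁻¹¹ W, P₂ = 1.82×10⁻¹¹ W
P_tot = 6.83×10⁻¹¹ W → 10 log₁₀(P_tot / 10⁻³) = −71.7 dBm

−71.7 dBm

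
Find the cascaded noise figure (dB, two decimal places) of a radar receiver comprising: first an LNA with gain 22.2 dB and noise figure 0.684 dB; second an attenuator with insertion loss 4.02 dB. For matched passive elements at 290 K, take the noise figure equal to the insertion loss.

0.72 dB

Convert to linear (a loss of L dB is a gain of −L dB): F_i = 10^(NF_i/10), G_i = 10^(G_i,dB/10)
  Stage 1: F_1 = 10^(0.684/10) = 1.171, G_1 = 10^(22.2/10) = 166.0
  Stage 2: F_2 = 10^(4.02/10) = 2.523, G_2 = 10^(−4.02/10) = 0.3963
Friis cascade:
  F = 1.171 + (2.523 − 1)/166.0 = 1.180
NF = 10 log₁₀(1.180) = 0.72 dB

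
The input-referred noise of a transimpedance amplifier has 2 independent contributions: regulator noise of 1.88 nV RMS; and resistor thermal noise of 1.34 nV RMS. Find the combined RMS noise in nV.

Uncorrelated sources add in power (mean-square): V_tot = √(ΣV_i²)
V_tot = √[(1.88×10⁻⁹)² + (1.34×10⁻⁹)²] = 2.31×10⁻⁹ V = 2.31 nV

2.31 nV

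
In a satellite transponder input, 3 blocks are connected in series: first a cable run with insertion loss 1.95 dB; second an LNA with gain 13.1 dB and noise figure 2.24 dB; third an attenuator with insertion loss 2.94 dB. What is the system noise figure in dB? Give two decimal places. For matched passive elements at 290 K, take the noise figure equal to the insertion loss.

4.31 dB

Convert to linear (a loss of L dB is a gain of −L dB): F_i = 10^(NF_i/10), G_i = 10^(G_i,dB/10)
  Stage 1: F_1 = 10^(1.95/10) = 1.567, G_1 = 10^(−1.95/10) = 0.6383
  Stage 2: F_2 = 10^(2.24/10) = 1.675, G_2 = 10^(13.1/10) = 20.42
  Stage 3: F_3 = 10^(2.94/10) = 1.968, G_3 = 10^(−2.94/10) = 0.5082
Friis cascade:
  F = 1.567 + (1.675 − 1)/0.6383 + (1.968 − 1)/13.03 = 2.698
NF = 10 log₁₀(2.698) = 4.31 dB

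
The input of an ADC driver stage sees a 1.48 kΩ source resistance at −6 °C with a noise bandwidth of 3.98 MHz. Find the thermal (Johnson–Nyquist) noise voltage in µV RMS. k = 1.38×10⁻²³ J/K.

T = −6 °C + 273.15 = 267.15 K
V_n = √(4kTRB)
4kTRB = 4 × 1.38×10⁻²³ × 267.15 × 1.48×10³ × 3.98×10⁶ = 8.69×10⁻¹¹ V²
V_n = √(8.69×10⁻¹¹) = 9.32×10⁻⁶ V = 9.32 µV

9.32 µV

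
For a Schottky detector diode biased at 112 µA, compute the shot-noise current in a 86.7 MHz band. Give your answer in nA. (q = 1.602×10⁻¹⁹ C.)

55.8 nA

I_n = √(2qI·B)
2qI·B = 2 × 1.602×10⁻¹⁹ × 1.12×10⁻⁴ × 8.67×10⁷ = 3.11×10⁻¹⁵ A²
I_n = √(3.11×10⁻¹⁵) = 5.58×10⁻⁸ A = 55.8 nA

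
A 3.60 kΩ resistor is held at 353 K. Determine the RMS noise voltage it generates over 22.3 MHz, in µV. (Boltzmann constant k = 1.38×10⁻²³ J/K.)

V_n = √(4kTRB)
4kTRB = 4 × 1.38×10⁻²³ × 353 × 3.60×10³ × 2.23×10⁷ = 1.56×10⁻⁹ V²
V_n = √(1.56×10⁻⁹) = 3.96×10⁻⁵ V = 39.6 µV

39.6 µV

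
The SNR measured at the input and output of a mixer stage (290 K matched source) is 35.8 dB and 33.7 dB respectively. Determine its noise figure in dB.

NF (dB) = SNR_in(dB) − SNR_out(dB) when the source is at T₀
NF = 35.8 − 33.7 = 2.1 dB

2.1 dB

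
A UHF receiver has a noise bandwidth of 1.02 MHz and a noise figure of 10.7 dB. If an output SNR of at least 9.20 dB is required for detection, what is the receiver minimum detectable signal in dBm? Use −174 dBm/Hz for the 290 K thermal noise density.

−94.0 dBm

Sensitivity = −174 + 10 log₁₀(B) + NF + SNR_min
= −174 + 60.09 + 10.7 + 9.20
= −94.01 dBm → −94.0 dBm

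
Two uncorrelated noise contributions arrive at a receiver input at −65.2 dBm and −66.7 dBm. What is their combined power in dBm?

Convert to linear, add, convert back:
P₁ = 3.02×10⁻¹⁰ W, P₂ = 2.14×10⁻¹⁰ W
P_tot = 5.16×10⁻¹⁰ W → 10 log₁₀(P_tot / 10⁻³) = −62.9 dBm

−62.9 dBm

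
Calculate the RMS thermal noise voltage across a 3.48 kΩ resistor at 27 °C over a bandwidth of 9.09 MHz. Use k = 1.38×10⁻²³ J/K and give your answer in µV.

T = 27 °C + 273.15 = 300.15 K
V_n = √(4kTRB)
4kTRB = 4 × 1.38×10⁻²³ × 300.15 × 3.48×10³ × 9.09×10⁶ = 5.24×10⁻¹⁰ V²
V_n = √(5.24×10⁻¹⁰) = 2.29×10⁻⁵ V = 22.9 µV

22.9 µV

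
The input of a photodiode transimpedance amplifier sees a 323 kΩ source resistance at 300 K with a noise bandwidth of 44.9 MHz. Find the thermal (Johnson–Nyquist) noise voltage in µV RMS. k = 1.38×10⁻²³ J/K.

490 µV

V_n = √(4kTRB)
4kTRB = 4 × 1.38×10⁻²³ × 300 × 3.23×10⁵ × 4.49×10⁷ = 2.40×10⁻⁷ V²
V_n = √(2.40×10⁻⁷) = 4.90×10⁻⁴ V = 490 µV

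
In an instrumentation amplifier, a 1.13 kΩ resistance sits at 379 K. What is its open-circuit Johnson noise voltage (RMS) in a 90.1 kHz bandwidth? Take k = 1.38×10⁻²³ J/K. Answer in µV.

1.46 µV

V_n = √(4kTRB)
4kTRB = 4 × 1.38×10⁻²³ × 379 × 1.13×10³ × 9.01×10⁴ = 2.13×10⁻¹² V²
V_n = √(2.13×10⁻¹²) = 1.46×10⁻⁶ V = 1.46 µV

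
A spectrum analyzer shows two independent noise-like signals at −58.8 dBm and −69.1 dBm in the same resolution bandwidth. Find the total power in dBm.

−58.4 dBm

Convert to linear, add, convert back:
P₁ = 1.32×10⁻⁹ W, P₂ = 1.23×10⁻¹⁰ W
P_tot = 1.44×10⁻⁹ W → 10 log₁₀(P_tot / 10⁻³) = −58.4 dBm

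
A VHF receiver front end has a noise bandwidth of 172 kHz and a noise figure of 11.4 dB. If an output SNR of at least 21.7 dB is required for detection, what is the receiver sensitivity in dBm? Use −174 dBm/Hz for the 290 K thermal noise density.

−88.5 dBm

Sensitivity = −174 + 10 log₁₀(B) + NF + SNR_min
= −174 + 52.36 + 11.4 + 21.7
= −88.54 dBm → −88.5 dBm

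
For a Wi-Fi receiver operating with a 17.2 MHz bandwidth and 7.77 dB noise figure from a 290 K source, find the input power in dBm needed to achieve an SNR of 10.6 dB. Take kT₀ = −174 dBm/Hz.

−83.3 dBm

Sensitivity = −174 + 10 log₁₀(B) + NF + SNR_min
= −174 + 72.36 + 7.77 + 10.6
= −83.27 dBm → −83.3 dBm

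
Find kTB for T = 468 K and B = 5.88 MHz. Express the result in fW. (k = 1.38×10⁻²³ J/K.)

38.0 fW

P_n = kTB = 1.38×10⁻²³ × 468 × 5.88×10⁶ = 3.80×10⁻¹⁴ W = 38.0 fW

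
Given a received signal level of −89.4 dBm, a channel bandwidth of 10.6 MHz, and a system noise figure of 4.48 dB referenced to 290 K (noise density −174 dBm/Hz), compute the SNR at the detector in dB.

9.9 dB

Noise floor: N = −174 + 10 log₁₀(B) + NF
10 log₁₀(1.06×10⁷) = 70.25 dB
N = −174 + 70.25 + 4.48 = −99.27 dBm
SNR = P_sig − N = −89.4 − (−99.27) = 9.87 dB → 9.9 dB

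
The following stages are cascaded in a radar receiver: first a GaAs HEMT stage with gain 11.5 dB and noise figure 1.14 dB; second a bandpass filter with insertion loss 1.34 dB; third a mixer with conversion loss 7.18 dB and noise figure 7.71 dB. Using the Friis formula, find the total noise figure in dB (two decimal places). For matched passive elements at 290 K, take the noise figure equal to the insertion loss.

Convert to linear (a loss of L dB is a gain of −L dB): F_i = 10^(NF_i/10), G_i = 10^(G_i,dB/10)
  Stage 1: F_1 = 10^(1.14/10) = 1.300, G_1 = 10^(11.5/10) = 14.13
  Stage 2: F_2 = 10^(1.34/10) = 1.361, G_2 = 10^(−1.34/10) = 0.7345
  Stage 3: F_3 = 10^(7.71/10) = 5.902, G_3 = 10^(−7.18/10) = 0.1914
Friis cascade:
  F = 1.300 + (1.361 − 1)/14.13 + (5.902 − 1)/10.38 = 1.798
NF = 10 log₁₀(1.798) = 2.55 dB

2.55 dB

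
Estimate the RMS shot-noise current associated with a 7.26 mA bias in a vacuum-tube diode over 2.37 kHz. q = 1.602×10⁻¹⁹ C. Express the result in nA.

I_n = √(2qI·B)
2qI·B = 2 × 1.602×10⁻¹⁹ × 7.26×10⁻³ × 2.37×10³ = 5.51×10⁻¹⁸ A²
I_n = √(5.51×10⁻¹⁸) = 2.35×10⁻⁹ A = 2.35 nA

2.35 nA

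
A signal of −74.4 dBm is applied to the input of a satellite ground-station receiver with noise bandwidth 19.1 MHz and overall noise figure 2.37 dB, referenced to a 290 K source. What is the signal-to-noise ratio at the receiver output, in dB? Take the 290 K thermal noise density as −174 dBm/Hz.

24.4 dB

Noise floor: N = −174 + 10 log₁₀(B) + NF
10 log₁₀(1.91×10⁷) = 72.81 dB
N = −174 + 72.81 + 2.37 = −98.82 dBm
SNR = P_sig − N = −74.4 − (−98.82) = 24.42 dB → 24.4 dB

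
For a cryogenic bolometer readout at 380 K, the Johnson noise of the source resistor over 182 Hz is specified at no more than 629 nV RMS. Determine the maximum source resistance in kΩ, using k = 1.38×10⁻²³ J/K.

Johnson–Nyquist: V_n = √(4kTRB) ⇒ R = V_n² / (4kTB)
4kTB = 4 × 1.38×10⁻²³ × 380 × 1.82×10² = 3.82×10⁻¹⁸
R = (6.29×10⁻⁷)² / 3.82×10⁻¹⁸ = 1.04×10⁵ Ω = 104 kΩ

104 kΩ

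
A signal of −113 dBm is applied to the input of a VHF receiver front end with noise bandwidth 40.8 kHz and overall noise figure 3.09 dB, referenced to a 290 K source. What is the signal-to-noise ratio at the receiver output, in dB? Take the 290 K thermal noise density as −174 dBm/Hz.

Noise floor: N = −174 + 10 log₁₀(B) + NF
10 log₁₀(4.08×10⁴) = 46.11 dB
N = −174 + 46.11 + 3.09 = −124.80 dBm
SNR = P_sig − N = −113 − (−124.80) = 11.80 dB → 11.8 dB

11.8 dB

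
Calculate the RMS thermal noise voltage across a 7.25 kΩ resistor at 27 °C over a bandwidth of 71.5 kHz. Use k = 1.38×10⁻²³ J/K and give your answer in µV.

2.93 µV

T = 27 °C + 273.15 = 300.15 K
V_n = √(4kTRB)
4kTRB = 4 × 1.38×10⁻²³ × 300.15 × 7.25×10³ × 7.15×10⁴ = 8.59×10⁻¹² V²
V_n = √(8.59×10⁻¹²) = 2.93×10⁻⁶ V = 2.93 µV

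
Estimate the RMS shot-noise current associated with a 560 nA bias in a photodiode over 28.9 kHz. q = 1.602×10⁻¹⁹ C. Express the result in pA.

I_n = √(2qI·B)
2qI·B = 2 × 1.602×10⁻¹⁹ × 5.60×10⁻⁷ × 2.89×10⁴ = 5.19×10⁻²¹ A²
I_n = √(5.19×10⁻²¹) = 7.20×10⁻¹¹ A = 72.0 pA

72.0 pA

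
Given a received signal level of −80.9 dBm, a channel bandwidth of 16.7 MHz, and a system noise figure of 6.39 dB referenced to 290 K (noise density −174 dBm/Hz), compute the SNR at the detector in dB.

14.5 dB

Noise floor: N = −174 + 10 log₁₀(B) + NF
10 log₁₀(1.67×10⁷) = 72.23 dB
N = −174 + 72.23 + 6.39 = −95.38 dBm
SNR = P_sig − N = −80.9 − (−95.38) = 14.48 dB → 14.5 dB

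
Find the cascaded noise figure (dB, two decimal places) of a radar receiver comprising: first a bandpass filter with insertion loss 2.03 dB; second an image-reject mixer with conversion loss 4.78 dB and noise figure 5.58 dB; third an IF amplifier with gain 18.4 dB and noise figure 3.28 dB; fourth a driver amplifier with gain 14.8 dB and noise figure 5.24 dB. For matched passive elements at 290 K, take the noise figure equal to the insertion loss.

10.55 dB

Convert to linear (a loss of L dB is a gain of −L dB): F_i = 10^(NF_i/10), G_i = 10^(G_i,dB/10)
  Stage 1: F_1 = 10^(2.03/10) = 1.596, G_1 = 10^(−2.03/10) = 0.6266
  Stage 2: F_2 = 10^(5.58/10) = 3.614, G_2 = 10^(−4.78/10) = 0.3327
  Stage 3: F_3 = 10^(3.28/10) = 2.128, G_3 = 10^(18.4/10) = 69.18
  Stage 4: F_4 = 10^(5.24/10) = 3.342, G_4 = 10^(14.8/10) = 30.20
Friis cascade:
  F = 1.596 + (3.614 − 1)/0.6266 + (2.128 − 1)/0.2084 + (3.342 − 1)/14.42 = 11.34
NF = 10 log₁₀(11.34) = 10.55 dB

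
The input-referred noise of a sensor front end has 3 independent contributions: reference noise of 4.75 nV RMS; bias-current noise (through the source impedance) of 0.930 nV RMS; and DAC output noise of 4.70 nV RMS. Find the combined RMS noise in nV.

Uncorrelated sources add in power (mean-square): V_tot = √(ΣV_i²)
V_tot = √[(4.75×10⁻⁹)² + (9.30×10⁻¹⁰)² + (4.70×10⁻⁹)²] = 6.75×10⁻⁹ V = 6.75 nV

6.75 nV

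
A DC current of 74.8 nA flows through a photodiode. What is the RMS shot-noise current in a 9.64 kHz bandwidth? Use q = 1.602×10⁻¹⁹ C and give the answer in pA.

I_n = √(2qI·B)
2qI·B = 2 × 1.602×10⁻¹⁹ × 7.48×10⁻⁸ × 9.64×10³ = 2.31×10⁻²² A²
I_n = √(2.31×10⁻²²) = 1.52×10⁻¹¹ A = 15.2 pA

15.2 pA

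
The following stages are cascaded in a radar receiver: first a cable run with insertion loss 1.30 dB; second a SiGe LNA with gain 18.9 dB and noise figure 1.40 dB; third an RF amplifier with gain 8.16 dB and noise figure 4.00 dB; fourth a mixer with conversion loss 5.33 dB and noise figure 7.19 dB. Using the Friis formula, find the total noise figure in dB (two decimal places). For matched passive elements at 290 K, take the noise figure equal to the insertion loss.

Convert to linear (a loss of L dB is a gain of −L dB): F_i = 10^(NF_i/10), G_i = 10^(G_i,dB/10)
  Stage 1: F_1 = 10^(1.30/10) = 1.349, G_1 = 10^(−1.30/10) = 0.7413
  Stage 2: F_2 = 10^(1.40/10) = 1.380, G_2 = 10^(18.9/10) = 77.62
  Stage 3: F_3 = 10^(4.00/10) = 2.512, G_3 = 10^(8.16/10) = 6.546
  Stage 4: F_4 = 10^(7.19/10) = 5.236, G_4 = 10^(−5.33/10) = 0.2931
Friis cascade:
  F = 1.349 + (1.380 − 1)/0.7413 + (2.512 − 1)/57.54 + (5.236 − 1)/376.7 = 1.900
NF = 10 log₁₀(1.900) = 2.79 dB

2.79 dB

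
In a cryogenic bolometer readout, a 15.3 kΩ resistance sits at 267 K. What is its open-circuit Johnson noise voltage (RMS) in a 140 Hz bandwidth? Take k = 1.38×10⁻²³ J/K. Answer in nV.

V_n = √(4kTRB)
4kTRB = 4 × 1.38×10⁻²³ × 267 × 1.53×10⁴ × 1.40×10² = 3.16×10⁻¹⁴ V²
V_n = √(3.16×10⁻¹⁴) = 1.78×10⁻⁷ V = 178 nV

178 nV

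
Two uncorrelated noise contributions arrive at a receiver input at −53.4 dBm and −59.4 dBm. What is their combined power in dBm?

Convert to linear, add, convert back:
P₁ = 4.57×10⁻⁹ W, P₂ = 1.15×10⁻⁹ W
P_tot = 5.72×10⁻⁹ W → 10 log₁₀(P_tot / 10⁻³) = −52.4 dBm

−52.4 dBm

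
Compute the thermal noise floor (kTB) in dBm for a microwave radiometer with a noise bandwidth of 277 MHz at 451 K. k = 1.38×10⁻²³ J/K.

P_n = kTB = 1.38×10⁻²³ × 451 × 2.77×10⁸ = 1.72×10⁻¹² W
In dBm: 10 log₁₀(1.72×10⁻¹² / 10⁻³) = −87.6 dBm

−87.6 dBm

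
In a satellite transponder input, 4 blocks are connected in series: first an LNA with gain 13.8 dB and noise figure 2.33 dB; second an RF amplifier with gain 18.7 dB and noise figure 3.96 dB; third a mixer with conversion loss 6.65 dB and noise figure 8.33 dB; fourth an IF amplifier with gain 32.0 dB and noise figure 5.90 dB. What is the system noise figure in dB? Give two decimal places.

Convert to linear (a loss of L dB is a gain of −L dB): F_i = 10^(NF_i/10), G_i = 10^(G_i,dB/10)
  Stage 1: F_1 = 10^(2.33/10) = 1.710, G_1 = 10^(13.8/10) = 23.99
  Stage 2: F_2 = 10^(3.96/10) = 2.489, G_2 = 10^(18.7/10) = 74.13
  Stage 3: F_3 = 10^(8.33/10) = 6.808, G_3 = 10^(−6.65/10) = 0.2163
  Stage 4: F_4 = 10^(5.90/10) = 3.890, G_4 = 10^(32.0/10) = 1585
Friis cascade:
  F = 1.710 + (2.489 − 1)/23.99 + (6.808 − 1)/1778 + (3.890 − 1)/384.6 = 1.783
NF = 10 log₁₀(1.783) = 2.51 dB

2.51 dB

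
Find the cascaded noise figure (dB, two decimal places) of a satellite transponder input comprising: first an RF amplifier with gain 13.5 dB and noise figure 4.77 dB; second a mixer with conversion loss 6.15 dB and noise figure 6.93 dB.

Convert to linear (a loss of L dB is a gain of −L dB): F_i = 10^(NF_i/10), G_i = 10^(G_i,dB/10)
  Stage 1: F_1 = 10^(4.77/10) = 2.999, G_1 = 10^(13.5/10) = 22.39
  Stage 2: F_2 = 10^(6.93/10) = 4.932, G_2 = 10^(−6.15/10) = 0.2427
Friis cascade:
  F = 2.999 + (4.932 − 1)/22.39 = 3.175
NF = 10 log₁₀(3.175) = 5.02 dB

5.02 dB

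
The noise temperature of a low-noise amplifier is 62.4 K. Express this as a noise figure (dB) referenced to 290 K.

0.846 dB

F = 1 + T_e/T₀ = 1 + 62.4/290 = 1.21517
NF = 10 log₁₀(1.21517) = 0.846 dB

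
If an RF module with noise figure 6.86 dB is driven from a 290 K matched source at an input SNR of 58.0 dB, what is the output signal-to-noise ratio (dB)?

By definition F = SNR_in/SNR_out, so in dB: SNR_out = SNR_in − NF
SNR_out = 58.0 − 6.86 = 51.14 dB

51.14 dB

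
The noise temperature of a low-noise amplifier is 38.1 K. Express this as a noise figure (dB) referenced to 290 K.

0.536 dB

F = 1 + T_e/T₀ = 1 + 38.1/290 = 1.13138
NF = 10 log₁₀(1.13138) = 0.536 dB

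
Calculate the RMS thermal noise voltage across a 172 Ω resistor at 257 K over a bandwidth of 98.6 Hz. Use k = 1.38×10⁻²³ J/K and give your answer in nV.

V_n = √(4kTRB)
4kTRB = 4 × 1.38×10⁻²³ × 257 × 1.72×10² × 9.86×10¹ = 2.41×10⁻¹⁶ V²
V_n = √(2.41×10⁻¹⁶) = 1.55×10⁻⁸ V = 15.5 nV

15.5 nV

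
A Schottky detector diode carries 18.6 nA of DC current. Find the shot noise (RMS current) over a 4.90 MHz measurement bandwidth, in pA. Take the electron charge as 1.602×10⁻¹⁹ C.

I_n = √(2qI·B)
2qI·B = 2 × 1.602×10⁻¹⁹ × 1.86×10⁻⁸ × 4.90×10⁶ = 2.92×10⁻²⁰ A²
I_n = √(2.92×10⁻²⁰) = 1.71×10⁻¹⁰ A = 171 pA

171 pA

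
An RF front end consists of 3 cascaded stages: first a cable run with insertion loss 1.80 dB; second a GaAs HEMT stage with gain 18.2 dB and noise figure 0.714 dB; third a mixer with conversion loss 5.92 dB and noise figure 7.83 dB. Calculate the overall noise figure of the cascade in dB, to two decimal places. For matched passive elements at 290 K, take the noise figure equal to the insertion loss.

2.79 dB

Convert to linear (a loss of L dB is a gain of −L dB): F_i = 10^(NF_i/10), G_i = 10^(G_i,dB/10)
  Stage 1: F_1 = 10^(1.80/10) = 1.514, G_1 = 10^(−1.80/10) = 0.6607
  Stage 2: F_2 = 10^(0.714/10) = 1.179, G_2 = 10^(18.2/10) = 66.07
  Stage 3: F_3 = 10^(7.83/10) = 6.067, G_3 = 10^(−5.92/10) = 0.2559
Friis cascade:
  F = 1.514 + (1.179 − 1)/0.6607 + (6.067 − 1)/43.65 = 1.900
NF = 10 log₁₀(1.900) = 2.79 dB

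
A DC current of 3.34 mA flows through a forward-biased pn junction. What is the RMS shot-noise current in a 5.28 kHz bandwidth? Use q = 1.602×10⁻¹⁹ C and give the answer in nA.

2.38 nA

I_n = √(2qI·B)
2qI·B = 2 × 1.602×10⁻¹⁹ × 3.34×10⁻³ × 5.28×10³ = 5.65×10⁻¹⁸ A²
I_n = √(5.65×10⁻¹⁸) = 2.38×10⁻⁹ A = 2.38 nA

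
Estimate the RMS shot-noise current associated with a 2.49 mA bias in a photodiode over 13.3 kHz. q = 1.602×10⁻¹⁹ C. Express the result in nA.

I_n = √(2qI·B)
2qI·B = 2 × 1.602×10⁻¹⁹ × 2.49×10⁻³ × 1.33×10⁴ = 1.06×10⁻¹⁷ A²
I_n = √(1.06×10⁻¹⁷) = 3.26×10⁻⁹ A = 3.26 nA

3.26 nA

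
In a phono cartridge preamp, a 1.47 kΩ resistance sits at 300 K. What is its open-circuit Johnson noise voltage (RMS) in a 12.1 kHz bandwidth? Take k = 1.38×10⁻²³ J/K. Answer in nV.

V_n = √(4kTRB)
4kTRB = 4 × 1.38×10⁻²³ × 300 × 1.47×10³ × 1.21×10⁴ = 2.95×10⁻¹³ V²
V_n = √(2.95×10⁻¹³) = 5.43×10⁻⁷ V = 543 nV

543 nV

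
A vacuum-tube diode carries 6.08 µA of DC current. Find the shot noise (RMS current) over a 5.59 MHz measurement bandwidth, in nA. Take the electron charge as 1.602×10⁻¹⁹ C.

3.30 nA

I_n = √(2qI·B)
2qI·B = 2 × 1.602×10⁻¹⁹ × 6.08×10⁻⁶ × 5.59×10⁶ = 1.09×10⁻¹⁷ A²
I_n = √(1.09×10⁻¹⁷) = 3.30×10⁻⁹ A = 3.30 nA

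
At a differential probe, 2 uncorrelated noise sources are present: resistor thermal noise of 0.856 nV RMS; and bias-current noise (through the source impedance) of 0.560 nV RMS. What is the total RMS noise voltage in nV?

Uncorrelated sources add in power (mean-square): V_tot = √(ΣV_i²)
V_tot = √[(8.56×10⁻¹⁰)² + (5.60×10⁻¹⁰)²] = 1.02×10⁻⁹ V = 1.02 nV

1.02 nV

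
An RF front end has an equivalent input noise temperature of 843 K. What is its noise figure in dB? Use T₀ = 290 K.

F = 1 + T_e/T₀ = 1 + 843/290 = 3.9069
NF = 10 log₁₀(3.9069) = 5.92 dB

5.92 dB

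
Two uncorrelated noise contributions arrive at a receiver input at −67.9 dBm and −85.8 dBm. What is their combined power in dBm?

−67.8 dBm

Convert to linear, add, convert back:
P₁ = 1.62×10⁻¹⁰ W, P₂ = 2.63×10⁻¹² W
P_tot = 1.65×10⁻¹⁰ W → 10 log₁₀(P_tot / 10⁻³) = −67.8 dBm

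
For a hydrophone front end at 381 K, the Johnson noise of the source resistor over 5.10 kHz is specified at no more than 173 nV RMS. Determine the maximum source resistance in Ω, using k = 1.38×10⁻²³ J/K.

279 Ω

Johnson–Nyquist: V_n = √(4kTRB) ⇒ R = V_n² / (4kTB)
4kTB = 4 × 1.38×10⁻²³ × 381 × 5.10×10³ = 1.07×10⁻¹⁶
R = (1.73×10⁻⁷)² / 1.07×10⁻¹⁶ = 2.79×10² Ω = 279 Ω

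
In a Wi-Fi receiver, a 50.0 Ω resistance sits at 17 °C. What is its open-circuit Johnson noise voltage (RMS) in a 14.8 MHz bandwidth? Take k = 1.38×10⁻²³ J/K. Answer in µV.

T = 17 °C + 273.15 = 290.15 K
V_n = √(4kTRB)
4kTRB = 4 × 1.38×10⁻²³ × 290.15 × 5.00×10¹ × 1.48×10⁷ = 1.19×10⁻¹¹ V²
V_n = √(1.19×10⁻¹¹) = 3.44×10⁻⁶ V = 3.44 µV

3.44 µV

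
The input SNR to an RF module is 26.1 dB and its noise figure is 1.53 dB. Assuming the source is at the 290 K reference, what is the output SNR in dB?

By definition F = SNR_in/SNR_out, so in dB: SNR_out = SNR_in − NF
SNR_out = 26.1 − 1.53 = 24.57 dB

24.57 dB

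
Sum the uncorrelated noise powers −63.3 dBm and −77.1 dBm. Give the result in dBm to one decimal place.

−63.1 dBm

Convert to linear, add, convert back:
P₁ = 4.68×10⁻¹⁰ W, P₂ = 1.95×10⁻¹¹ W
P_tot = 4.87×10⁻¹⁰ W → 10 log₁₀(P_tot / 10⁻³) = −63.1 dBm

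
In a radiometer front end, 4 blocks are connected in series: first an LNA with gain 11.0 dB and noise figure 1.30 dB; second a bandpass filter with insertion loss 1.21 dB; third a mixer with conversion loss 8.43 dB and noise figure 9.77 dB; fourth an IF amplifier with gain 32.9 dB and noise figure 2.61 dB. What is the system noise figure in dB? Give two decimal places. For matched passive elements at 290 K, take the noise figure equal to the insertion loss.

4.57 dB

Convert to linear (a loss of L dB is a gain of −L dB): F_i = 10^(NF_i/10), G_i = 10^(G_i,dB/10)
  Stage 1: F_1 = 10^(1.30/10) = 1.349, G_1 = 10^(11.0/10) = 12.59
  Stage 2: F_2 = 10^(1.21/10) = 1.321, G_2 = 10^(−1.21/10) = 0.7568
  Stage 3: F_3 = 10^(9.77/10) = 9.484, G_3 = 10^(−8.43/10) = 0.1435
  Stage 4: F_4 = 10^(2.61/10) = 1.824, G_4 = 10^(32.9/10) = 1950
Friis cascade:
  F = 1.349 + (1.321 − 1)/12.59 + (9.484 − 1)/9.528 + (1.824 − 1)/1.368 = 2.867
NF = 10 log₁₀(2.867) = 4.57 dB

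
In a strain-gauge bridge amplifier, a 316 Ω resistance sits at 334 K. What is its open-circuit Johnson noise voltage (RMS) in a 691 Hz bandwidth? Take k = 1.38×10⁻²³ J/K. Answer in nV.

63.4 nV

V_n = √(4kTRB)
4kTRB = 4 × 1.38×10⁻²³ × 334 × 3.16×10² × 6.91×10² = 4.03×10⁻¹⁵ V²
V_n = √(4.03×10⁻¹⁵) = 6.34×10⁻⁸ V = 63.4 nV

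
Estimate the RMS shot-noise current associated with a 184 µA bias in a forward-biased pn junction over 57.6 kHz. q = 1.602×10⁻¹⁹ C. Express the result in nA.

I_n = √(2qI·B)
2qI·B = 2 × 1.602×10⁻¹⁹ × 1.84×10⁻⁴ × 5.76×10⁴ = 3.40×10⁻¹⁸ A²
I_n = √(3.40×10⁻¹⁸) = 1.84×10⁻⁹ A = 1.84 nA

1.84 nA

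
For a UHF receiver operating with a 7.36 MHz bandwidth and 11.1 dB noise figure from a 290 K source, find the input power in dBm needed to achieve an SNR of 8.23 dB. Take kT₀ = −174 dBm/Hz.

Sensitivity = −174 + 10 log₁₀(B) + NF + SNR_min
= −174 + 68.67 + 11.1 + 8.23
= −86.00 dBm → −86.0 dBm

−86.0 dBm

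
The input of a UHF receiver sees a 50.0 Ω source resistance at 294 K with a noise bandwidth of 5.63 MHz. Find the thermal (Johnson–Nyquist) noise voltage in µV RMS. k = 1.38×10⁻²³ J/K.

2.14 µV

V_n = √(4kTRB)
4kTRB = 4 × 1.38×10⁻²³ × 294 × 5.00×10¹ × 5.63×10⁶ = 4.57×10⁻¹² V²
V_n = √(4.57×10⁻¹²) = 2.14×10⁻⁶ V = 2.14 µV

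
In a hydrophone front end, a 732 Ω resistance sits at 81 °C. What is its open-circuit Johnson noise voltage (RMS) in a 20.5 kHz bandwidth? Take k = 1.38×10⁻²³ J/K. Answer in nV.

T = 81 °C + 273.15 = 354.15 K
V_n = √(4kTRB)
4kTRB = 4 × 1.38×10⁻²³ × 354.15 × 7.32×10² × 2.05×10⁴ = 2.93×10⁻¹³ V²
V_n = √(2.93×10⁻¹³) = 5.42×10⁻⁷ V = 542 nV

542 nV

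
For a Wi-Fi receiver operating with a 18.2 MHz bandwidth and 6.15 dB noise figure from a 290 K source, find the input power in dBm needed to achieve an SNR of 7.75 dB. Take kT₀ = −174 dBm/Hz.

Sensitivity = −174 + 10 log₁₀(B) + NF + SNR_min
= −174 + 72.6 + 6.15 + 7.75
= −87.50 dBm → −87.5 dBm

−87.5 dBm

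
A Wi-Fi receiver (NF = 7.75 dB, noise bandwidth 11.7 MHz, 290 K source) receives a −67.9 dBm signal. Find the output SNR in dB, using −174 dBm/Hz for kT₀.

Noise floor: N = −174 + 10 log₁₀(B) + NF
10 log₁₀(1.17×10⁷) = 70.68 dB
N = −174 + 70.68 + 7.75 = −95.57 dBm
SNR = P_sig − N = −67.9 − (−95.57) = 27.67 dB → 27.7 dB

27.7 dB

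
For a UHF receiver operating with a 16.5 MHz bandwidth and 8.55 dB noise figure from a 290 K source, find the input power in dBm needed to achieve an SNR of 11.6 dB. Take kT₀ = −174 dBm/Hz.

Sensitivity = −174 + 10 log₁₀(B) + NF + SNR_min
= −174 + 72.17 + 8.55 + 11.6
= −81.68 dBm → −81.7 dBm

−81.7 dBm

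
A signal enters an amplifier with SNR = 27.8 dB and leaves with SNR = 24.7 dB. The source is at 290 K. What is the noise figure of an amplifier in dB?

3.1 dB

NF (dB) = SNR_in(dB) − SNR_out(dB) when the source is at T₀
NF = 27.8 − 24.7 = 3.1 dB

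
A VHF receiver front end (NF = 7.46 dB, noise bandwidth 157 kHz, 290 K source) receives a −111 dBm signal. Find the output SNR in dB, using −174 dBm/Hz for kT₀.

Noise floor: N = −174 + 10 log₁₀(B) + NF
10 log₁₀(1.57×10⁵) = 51.96 dB
N = −174 + 51.96 + 7.46 = −114.58 dBm
SNR = P_sig − N = −111 − (−114.58) = 3.58 dB → 3.6 dB

3.6 dB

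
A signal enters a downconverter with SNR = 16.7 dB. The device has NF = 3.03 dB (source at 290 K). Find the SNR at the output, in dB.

13.67 dB

By definition F = SNR_in/SNR_out, so in dB: SNR_out = SNR_in − NF
SNR_out = 16.7 − 3.03 = 13.67 dB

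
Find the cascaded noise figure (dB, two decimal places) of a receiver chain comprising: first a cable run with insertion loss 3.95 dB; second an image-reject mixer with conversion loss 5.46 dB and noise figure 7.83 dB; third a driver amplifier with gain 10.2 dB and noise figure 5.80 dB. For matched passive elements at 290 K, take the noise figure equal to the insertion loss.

Convert to linear (a loss of L dB is a gain of −L dB): F_i = 10^(NF_i/10), G_i = 10^(G_i,dB/10)
  Stage 1: F_1 = 10^(3.95/10) = 2.483, G_1 = 10^(−3.95/10) = 0.4027
  Stage 2: F_2 = 10^(7.83/10) = 6.067, G_2 = 10^(−5.46/10) = 0.2844
  Stage 3: F_3 = 10^(5.80/10) = 3.802, G_3 = 10^(10.2/10) = 10.47
Friis cascade:
  F = 2.483 + (6.067 − 1)/0.4027 + (3.802 − 1)/0.1146 = 39.53
NF = 10 log₁₀(39.53) = 15.97 dB

15.97 dB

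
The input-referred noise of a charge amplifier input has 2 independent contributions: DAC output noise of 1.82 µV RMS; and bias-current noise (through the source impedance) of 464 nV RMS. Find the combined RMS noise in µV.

Uncorrelated sources add in power (mean-square): V_tot = √(ΣV_i²)
V_tot = √[(1.82×10⁻⁶)² + (4.64×10⁻⁷)²] = 1.88×10⁻⁶ V = 1.88 µV

1.88 µV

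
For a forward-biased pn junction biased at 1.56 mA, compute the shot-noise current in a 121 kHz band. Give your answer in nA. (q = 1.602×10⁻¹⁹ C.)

7.78 nA

I_n = √(2qI·B)
2qI·B = 2 × 1.602×10⁻¹⁹ × 1.56×10⁻³ × 1.21×10⁵ = 6.05×10⁻¹⁷ A²
I_n = √(6.05×10⁻¹⁷) = 7.78×10⁻⁹ A = 7.78 nA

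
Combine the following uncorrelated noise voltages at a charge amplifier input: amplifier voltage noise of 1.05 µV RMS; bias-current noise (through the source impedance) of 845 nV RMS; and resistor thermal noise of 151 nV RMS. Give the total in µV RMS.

Uncorrelated sources add in power (mean-square): V_tot = √(ΣV_i²)
V_tot = √[(1.05×10⁻⁶)² + (8.45×10⁻⁷)² + (1.51×10⁻⁷)²] = 1.36×10⁻⁶ V = 1.36 µV

1.36 µV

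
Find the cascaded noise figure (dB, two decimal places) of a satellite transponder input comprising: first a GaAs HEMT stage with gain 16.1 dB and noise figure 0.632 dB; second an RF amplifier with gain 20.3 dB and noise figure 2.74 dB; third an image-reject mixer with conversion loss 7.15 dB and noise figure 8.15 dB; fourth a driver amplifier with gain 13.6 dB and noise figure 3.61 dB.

0.72 dB

Convert to linear (a loss of L dB is a gain of −L dB): F_i = 10^(NF_i/10), G_i = 10^(G_i,dB/10)
  Stage 1: F_1 = 10^(0.632/10) = 1.157, G_1 = 10^(16.1/10) = 40.74
  Stage 2: F_2 = 10^(2.74/10) = 1.879, G_2 = 10^(20.3/10) = 107.2
  Stage 3: F_3 = 10^(8.15/10) = 6.531, G_3 = 10^(−7.15/10) = 0.1928
  Stage 4: F_4 = 10^(3.61/10) = 2.296, G_4 = 10^(13.6/10) = 22.91
Friis cascade:
  F = 1.157 + (1.879 − 1)/40.74 + (6.531 − 1)/4365 + (2.296 − 1)/841.4 = 1.181
NF = 10 log₁₀(1.181) = 0.72 dB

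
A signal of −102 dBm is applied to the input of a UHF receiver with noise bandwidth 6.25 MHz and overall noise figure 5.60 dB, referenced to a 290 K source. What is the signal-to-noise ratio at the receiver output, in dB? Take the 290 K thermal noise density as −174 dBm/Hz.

Noise floor: N = −174 + 10 log₁₀(B) + NF
10 log₁₀(6.25×10⁶) = 67.96 dB
N = −174 + 67.96 + 5.60 = −100.44 dBm
SNR = P_sig − N = −102 − (−100.44) = −1.56 dB → −1.6 dB

−1.6 dB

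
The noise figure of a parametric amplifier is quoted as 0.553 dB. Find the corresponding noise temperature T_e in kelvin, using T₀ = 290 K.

39.4 K

F = 10^(0.553/10) = 1.1358
T_e = (F − 1)·T₀ = (1.1358 − 1) × 290 = 39.4 K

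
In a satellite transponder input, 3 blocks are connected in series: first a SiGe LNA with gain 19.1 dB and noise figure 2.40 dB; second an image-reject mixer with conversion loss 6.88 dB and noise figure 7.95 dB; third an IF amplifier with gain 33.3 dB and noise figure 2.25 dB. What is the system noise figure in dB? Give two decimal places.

Convert to linear (a loss of L dB is a gain of −L dB): F_i = 10^(NF_i/10), G_i = 10^(G_i,dB/10)
  Stage 1: F_1 = 10^(2.40/10) = 1.738, G_1 = 10^(19.1/10) = 81.28
  Stage 2: F_2 = 10^(7.95/10) = 6.237, G_2 = 10^(−6.88/10) = 0.2051
  Stage 3: F_3 = 10^(2.25/10) = 1.679, G_3 = 10^(33.3/10) = 2138
Friis cascade:
  F = 1.738 + (6.237 − 1)/81.28 + (1.679 − 1)/16.67 = 1.843
NF = 10 log₁₀(1.843) = 2.66 dB

2.66 dB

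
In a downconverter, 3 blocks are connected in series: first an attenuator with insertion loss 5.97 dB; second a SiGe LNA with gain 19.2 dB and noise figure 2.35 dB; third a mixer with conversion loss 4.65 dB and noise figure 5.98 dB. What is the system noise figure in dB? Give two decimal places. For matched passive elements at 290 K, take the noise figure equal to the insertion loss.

Convert to linear (a loss of L dB is a gain of −L dB): F_i = 10^(NF_i/10), G_i = 10^(G_i,dB/10)
  Stage 1: F_1 = 10^(5.97/10) = 3.954, G_1 = 10^(−5.97/10) = 0.2529
  Stage 2: F_2 = 10^(2.35/10) = 1.718, G_2 = 10^(19.2/10) = 83.18
  Stage 3: F_3 = 10^(5.98/10) = 3.963, G_3 = 10^(−4.65/10) = 0.3428
Friis cascade:
  F = 3.954 + (1.718 − 1)/0.2529 + (3.963 − 1)/21.04 = 6.933
NF = 10 log₁₀(6.933) = 8.41 dB

8.41 dB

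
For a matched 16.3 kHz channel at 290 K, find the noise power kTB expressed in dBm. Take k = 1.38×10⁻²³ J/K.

P_n = kTB = 1.38×10⁻²³ × 290 × 1.63×10⁴ = 6.52×10⁻¹⁷ W
In dBm: 10 log₁₀(6.52×10⁻¹⁷ / 10⁻³) = −131.9 dBm

−131.9 dBm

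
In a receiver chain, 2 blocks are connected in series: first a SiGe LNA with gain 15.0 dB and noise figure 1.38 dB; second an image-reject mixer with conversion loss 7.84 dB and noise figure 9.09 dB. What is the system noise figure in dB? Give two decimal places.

Convert to linear (a loss of L dB is a gain of −L dB): F_i = 10^(NF_i/10), G_i = 10^(G_i,dB/10)
  Stage 1: F_1 = 10^(1.38/10) = 1.374, G_1 = 10^(15.0/10) = 31.62
  Stage 2: F_2 = 10^(9.09/10) = 8.110, G_2 = 10^(−7.84/10) = 0.1644
Friis cascade:
  F = 1.374 + (8.110 − 1)/31.62 = 1.599
NF = 10 log₁₀(1.599) = 2.04 dB

2.04 dB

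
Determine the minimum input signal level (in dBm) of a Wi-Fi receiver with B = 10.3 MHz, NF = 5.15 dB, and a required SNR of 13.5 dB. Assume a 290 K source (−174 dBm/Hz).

Sensitivity = −174 + 10 log₁₀(B) + NF + SNR_min
= −174 + 70.13 + 5.15 + 13.5
= −85.22 dBm → −85.2 dBm

−85.2 dBm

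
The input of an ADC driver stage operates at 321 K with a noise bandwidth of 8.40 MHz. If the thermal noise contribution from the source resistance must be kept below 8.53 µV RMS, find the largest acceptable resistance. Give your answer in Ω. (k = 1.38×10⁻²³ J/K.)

Johnson–Nyquist: V_n = √(4kTRB) ⇒ R = V_n² / (4kTB)
4kTB = 4 × 1.38×10⁻²³ × 321 × 8.40×10⁶ = 1.49×10⁻¹³
R = (8.53×10⁻⁶)² / 1.49×10⁻¹³ = 4.89×10² Ω = 489 Ω

489 Ω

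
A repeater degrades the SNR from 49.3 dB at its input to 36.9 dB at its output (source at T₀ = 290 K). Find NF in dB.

12.4 dB

NF (dB) = SNR_in(dB) − SNR_out(dB) when the source is at T₀
NF = 49.3 − 36.9 = 12.4 dB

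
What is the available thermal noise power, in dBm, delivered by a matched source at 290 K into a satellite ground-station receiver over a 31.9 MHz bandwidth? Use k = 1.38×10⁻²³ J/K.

P_n = kTB = 1.38×10⁻²³ × 290 × 3.19×10⁷ = 1.28×10⁻¹³ W
In dBm: 10 log₁₀(1.28×10⁻¹³ / 10⁻³) = −98.9 dBm

−98.9 dBm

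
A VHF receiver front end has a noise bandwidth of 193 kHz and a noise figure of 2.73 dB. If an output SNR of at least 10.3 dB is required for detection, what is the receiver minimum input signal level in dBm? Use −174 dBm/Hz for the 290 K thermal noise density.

−108.1 dBm

Sensitivity = −174 + 10 log₁₀(B) + NF + SNR_min
= −174 + 52.86 + 2.73 + 10.3
= −108.11 dBm → −108.1 dBm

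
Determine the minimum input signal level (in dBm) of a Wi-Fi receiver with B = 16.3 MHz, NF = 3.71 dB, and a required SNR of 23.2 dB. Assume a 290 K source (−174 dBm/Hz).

Sensitivity = −174 + 10 log₁₀(B) + NF + SNR_min
= −174 + 72.12 + 3.71 + 23.2
= −74.97 dBm → −75.0 dBm

−75.0 dBm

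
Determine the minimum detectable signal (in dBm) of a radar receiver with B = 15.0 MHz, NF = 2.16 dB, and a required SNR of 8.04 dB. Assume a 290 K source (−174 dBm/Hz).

Sensitivity = −174 + 10 log₁₀(B) + NF + SNR_min
= −174 + 71.76 + 2.16 + 8.04
= −92.04 dBm → −92.0 dBm

−92.0 dBm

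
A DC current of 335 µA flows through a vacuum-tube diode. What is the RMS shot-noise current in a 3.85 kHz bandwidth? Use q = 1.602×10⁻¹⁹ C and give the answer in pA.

I_n = √(2qI·B)
2qI·B = 2 × 1.602×10⁻¹⁹ × 3.35×10⁻⁴ × 3.85×10³ = 4.13×10⁻¹⁹ A²
I_n = √(4.13×10⁻¹⁹) = 6.43×10⁻¹⁰ A = 643 pA

643 pA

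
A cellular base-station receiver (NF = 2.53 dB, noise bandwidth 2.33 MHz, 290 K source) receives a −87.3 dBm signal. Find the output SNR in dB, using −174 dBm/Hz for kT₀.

20.5 dB

Noise floor: N = −174 + 10 log₁₀(B) + NF
10 log₁₀(2.33×10⁶) = 63.67 dB
N = −174 + 63.67 + 2.53 = −107.80 dBm
SNR = P_sig − N = −87.3 − (−107.80) = 20.50 dB → 20.5 dB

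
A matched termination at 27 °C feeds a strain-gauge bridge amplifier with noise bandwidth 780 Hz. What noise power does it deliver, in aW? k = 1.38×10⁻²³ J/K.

3.23 aW

T = 27 °C + 273.15 = 300.15 K
P_n = kTB = 1.38×10⁻²³ × 300.15 × 7.80×10² = 3.23×10⁻¹⁸ W = 3.23 aW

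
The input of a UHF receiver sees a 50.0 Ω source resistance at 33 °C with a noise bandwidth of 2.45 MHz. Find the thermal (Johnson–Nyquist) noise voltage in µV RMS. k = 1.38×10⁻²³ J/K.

1.44 µV

T = 33 °C + 273.15 = 306.15 K
V_n = √(4kTRB)
4kTRB = 4 × 1.38×10⁻²³ × 306.15 × 5.00×10¹ × 2.45×10⁶ = 2.07×10⁻¹² V²
V_n = √(2.07×10⁻¹²) = 1.44×10⁻⁶ V = 1.44 µV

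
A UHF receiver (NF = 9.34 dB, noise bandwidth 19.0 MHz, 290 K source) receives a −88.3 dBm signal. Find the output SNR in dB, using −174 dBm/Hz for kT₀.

3.6 dB

Noise floor: N = −174 + 10 log₁₀(B) + NF
10 log₁₀(1.90×10⁷) = 72.79 dB
N = −174 + 72.79 + 9.34 = −91.87 dBm
SNR = P_sig − N = −88.3 − (−91.87) = 3.57 dB → 3.6 dB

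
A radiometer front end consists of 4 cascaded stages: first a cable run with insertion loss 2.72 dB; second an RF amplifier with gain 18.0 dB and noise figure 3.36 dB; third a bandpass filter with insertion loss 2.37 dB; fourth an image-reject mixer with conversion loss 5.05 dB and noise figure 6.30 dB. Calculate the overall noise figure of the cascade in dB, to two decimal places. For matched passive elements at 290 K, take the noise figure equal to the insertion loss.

Convert to linear (a loss of L dB is a gain of −L dB): F_i = 10^(NF_i/10), G_i = 10^(G_i,dB/10)
  Stage 1: F_1 = 10^(2.72/10) = 1.871, G_1 = 10^(−2.72/10) = 0.5346
  Stage 2: F_2 = 10^(3.36/10) = 2.168, G_2 = 10^(18.0/10) = 63.10
  Stage 3: F_3 = 10^(2.37/10) = 1.726, G_3 = 10^(−2.37/10) = 0.5794
  Stage 4: F_4 = 10^(6.30/10) = 4.266, G_4 = 10^(−5.05/10) = 0.3126
Friis cascade:
  F = 1.871 + (2.168 − 1)/0.5346 + (1.726 − 1)/33.73 + (4.266 − 1)/19.54 = 4.244
NF = 10 log₁₀(4.244) = 6.28 dB

6.28 dB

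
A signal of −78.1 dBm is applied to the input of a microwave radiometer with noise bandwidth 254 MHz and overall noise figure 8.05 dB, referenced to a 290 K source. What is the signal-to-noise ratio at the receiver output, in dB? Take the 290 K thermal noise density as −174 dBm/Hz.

3.8 dB

Noise floor: N = −174 + 10 log₁₀(B) + NF
10 log₁₀(2.54×10⁸) = 84.05 dB
N = −174 + 84.05 + 8.05 = −81.90 dBm
SNR = P_sig − N = −78.1 − (−81.90) = 3.80 dB → 3.8 dB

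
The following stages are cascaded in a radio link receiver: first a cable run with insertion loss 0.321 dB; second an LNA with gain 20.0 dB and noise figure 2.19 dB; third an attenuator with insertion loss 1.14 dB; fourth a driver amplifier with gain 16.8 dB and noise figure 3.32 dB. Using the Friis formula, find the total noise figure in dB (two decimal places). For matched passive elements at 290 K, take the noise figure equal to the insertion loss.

Convert to linear (a loss of L dB is a gain of −L dB): F_i = 10^(NF_i/10), G_i = 10^(G_i,dB/10)
  Stage 1: F_1 = 10^(0.321/10) = 1.077, G_1 = 10^(−0.321/10) = 0.9288
  Stage 2: F_2 = 10^(2.19/10) = 1.656, G_2 = 10^(20.0/10) = 100.0
  Stage 3: F_3 = 10^(1.14/10) = 1.300, G_3 = 10^(−1.14/10) = 0.7691
  Stage 4: F_4 = 10^(3.32/10) = 2.148, G_4 = 10^(16.8/10) = 47.86
Friis cascade:
  F = 1.077 + (1.656 − 1)/0.9288 + (1.300 − 1)/92.88 + (2.148 − 1)/71.43 = 1.802
NF = 10 log₁₀(1.802) = 2.56 dB

2.56 dB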